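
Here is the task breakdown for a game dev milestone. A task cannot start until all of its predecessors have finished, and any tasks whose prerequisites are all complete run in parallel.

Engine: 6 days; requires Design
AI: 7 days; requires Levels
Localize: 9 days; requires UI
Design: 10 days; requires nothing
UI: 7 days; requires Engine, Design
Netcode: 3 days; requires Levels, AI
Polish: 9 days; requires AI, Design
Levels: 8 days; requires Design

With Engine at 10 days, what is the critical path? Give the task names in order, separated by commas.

Design, Engine, UI, Localize

As given, the longest chain is Design→Levels→AI→Polish = 10+8+7+9 = 34, so the finish is 34 days.
The longest path through Engine is only 32 days, so Engine has float 2.
New critical path: Design→Engine→UI→Localize = 10+10+7+9 = 36 ⇒ 36 days.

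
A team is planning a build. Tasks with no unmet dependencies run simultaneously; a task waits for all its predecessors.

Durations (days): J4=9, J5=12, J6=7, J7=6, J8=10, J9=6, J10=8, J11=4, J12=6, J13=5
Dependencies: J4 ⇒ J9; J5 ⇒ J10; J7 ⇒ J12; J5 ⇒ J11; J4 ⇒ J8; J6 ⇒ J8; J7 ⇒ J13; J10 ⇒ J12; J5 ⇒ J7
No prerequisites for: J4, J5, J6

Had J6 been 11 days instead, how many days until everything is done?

26

Critical path before the change: J5→J10→J12 = 12+8+6 = 26 giving 26 days.
J6 has 9 days of float (longest path through it is 17).
No other chain overtakes it, so the finish is 26 days.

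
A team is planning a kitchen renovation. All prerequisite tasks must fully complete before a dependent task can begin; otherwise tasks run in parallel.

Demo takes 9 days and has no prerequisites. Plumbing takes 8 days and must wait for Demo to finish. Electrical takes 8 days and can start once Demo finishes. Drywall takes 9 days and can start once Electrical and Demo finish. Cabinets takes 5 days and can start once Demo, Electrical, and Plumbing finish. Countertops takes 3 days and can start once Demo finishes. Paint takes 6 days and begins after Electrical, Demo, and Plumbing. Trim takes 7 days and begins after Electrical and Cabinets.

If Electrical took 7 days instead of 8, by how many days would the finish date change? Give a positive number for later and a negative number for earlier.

Actual critical path: Demo→Electrical→Cabinets→Trim = 9+8+5+7 = 29 ⇒ 29 days.
Electrical is on the critical path; changing it to 7 makes that path 28 days.
The binding chain switches to Demo→Plumbing→Cabinets→Trim = 9+8+5+7 = 29; finish 29 days.
Change in finish: 29 − 29 = +0 days.

0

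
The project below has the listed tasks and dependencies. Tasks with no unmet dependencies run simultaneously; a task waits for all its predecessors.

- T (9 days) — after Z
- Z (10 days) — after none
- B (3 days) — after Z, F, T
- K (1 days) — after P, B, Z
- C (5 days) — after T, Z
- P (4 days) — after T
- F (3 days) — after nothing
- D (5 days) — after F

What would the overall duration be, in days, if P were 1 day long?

The binding path is Z→T→P→K = 10+9+4+1 = 24; finish at 24 days.
Since P is critical, the -3 change carries straight to that chain (now 21 days).
The binding chain switches to Z→T→C = 10+9+5 = 24; finish 24 days.

24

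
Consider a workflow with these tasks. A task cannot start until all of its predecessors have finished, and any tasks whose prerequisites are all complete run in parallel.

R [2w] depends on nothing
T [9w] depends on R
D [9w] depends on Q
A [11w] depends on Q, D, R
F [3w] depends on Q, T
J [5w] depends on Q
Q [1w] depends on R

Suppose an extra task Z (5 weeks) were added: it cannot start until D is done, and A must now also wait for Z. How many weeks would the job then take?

Originally the job takes 23 weeks.
With Z inserted, A now waits for max(Q, D, R, Z).
New critical path: R→Q→D→Z→A = 2+1+9+5+11 = 28 ⇒ 28 weeks.

28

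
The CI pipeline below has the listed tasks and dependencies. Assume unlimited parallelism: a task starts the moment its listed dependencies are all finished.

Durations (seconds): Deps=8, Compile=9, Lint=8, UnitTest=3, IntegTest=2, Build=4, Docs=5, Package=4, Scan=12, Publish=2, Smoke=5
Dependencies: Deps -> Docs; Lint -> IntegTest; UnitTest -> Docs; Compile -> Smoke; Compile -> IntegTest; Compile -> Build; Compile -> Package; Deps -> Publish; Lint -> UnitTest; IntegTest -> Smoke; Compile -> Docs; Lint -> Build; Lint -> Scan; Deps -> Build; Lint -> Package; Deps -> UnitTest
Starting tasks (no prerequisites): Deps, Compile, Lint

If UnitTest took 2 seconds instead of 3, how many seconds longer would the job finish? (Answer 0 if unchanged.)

Actual critical path: Lint→Scan = 8+12 = 20 ⇒ 20 seconds.
The longest path through UnitTest is only 16 seconds, so UnitTest has float 4.
That remains the longest chain; total 20 seconds.
Change in finish: 20 − 20 = +0 seconds.

0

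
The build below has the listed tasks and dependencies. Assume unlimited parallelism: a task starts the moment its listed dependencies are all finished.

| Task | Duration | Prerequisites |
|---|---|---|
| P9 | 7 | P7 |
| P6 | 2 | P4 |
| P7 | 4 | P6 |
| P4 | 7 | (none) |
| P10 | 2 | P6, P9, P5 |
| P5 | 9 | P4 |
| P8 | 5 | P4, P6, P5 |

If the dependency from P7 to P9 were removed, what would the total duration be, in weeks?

With the dependency in place, P4→P6→P7→P9→P10 = 7+2+4+7+2 = 22 sets the finish at 22 weeks.
Without P7→P9, P9's earliest start moves from 13 to 0.
New critical path: P4→P5→P8 = 7+9+5 = 21 ⇒ 21 weeks.

21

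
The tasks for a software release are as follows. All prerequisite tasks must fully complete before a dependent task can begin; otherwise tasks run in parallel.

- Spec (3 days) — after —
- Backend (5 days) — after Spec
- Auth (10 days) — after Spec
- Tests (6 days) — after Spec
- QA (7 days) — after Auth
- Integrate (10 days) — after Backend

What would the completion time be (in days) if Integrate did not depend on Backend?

Original critical path: Spec→Auth→QA = 3+10+7 = 20 ⇒ 20 days.
Without Backend→Integrate, Integrate's earliest start moves from 8 to 0.
New critical path: Spec→Auth→QA = 3+10+7 = 20 ⇒ 20 days.

20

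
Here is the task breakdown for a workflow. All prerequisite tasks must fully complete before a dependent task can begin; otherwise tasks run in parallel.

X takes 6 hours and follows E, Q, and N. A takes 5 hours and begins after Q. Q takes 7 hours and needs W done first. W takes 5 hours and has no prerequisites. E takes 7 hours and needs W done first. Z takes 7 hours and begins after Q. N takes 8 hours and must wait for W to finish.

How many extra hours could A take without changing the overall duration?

W→Q→Z = 5+7+7 = 19 sets the makespan at 19 hours.
The longest chain containing A totals 17 hours.
Slack of A = 14 − 12 = 2 hours.

2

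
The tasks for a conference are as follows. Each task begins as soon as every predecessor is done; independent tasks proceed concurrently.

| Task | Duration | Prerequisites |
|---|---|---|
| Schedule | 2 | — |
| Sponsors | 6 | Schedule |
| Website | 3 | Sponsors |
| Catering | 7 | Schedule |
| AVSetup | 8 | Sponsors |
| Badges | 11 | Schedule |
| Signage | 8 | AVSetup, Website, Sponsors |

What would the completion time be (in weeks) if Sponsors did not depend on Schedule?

22

Original critical path: Schedule→Sponsors→AVSetup→Signage = 2+6+8+8 = 24 ⇒ 24 weeks.
Without Schedule→Sponsors, Sponsors's earliest start moves from 2 to 0.
The longest chain is now Sponsors→AVSetup→Signage = 6+8+8 = 22, so the schedule takes 22 weeks.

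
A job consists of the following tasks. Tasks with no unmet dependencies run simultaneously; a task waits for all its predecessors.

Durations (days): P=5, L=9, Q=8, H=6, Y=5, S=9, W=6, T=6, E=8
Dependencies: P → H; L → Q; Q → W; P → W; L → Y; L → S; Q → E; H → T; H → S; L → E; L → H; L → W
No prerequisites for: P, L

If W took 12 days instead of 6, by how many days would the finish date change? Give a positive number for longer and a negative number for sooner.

Critical path before the change: L→Q→E = 9+8+8 = 25 giving 25 days.
W has 2 days of float (longest path through it is 23).
The binding chain switches to L→Q→W = 9+8+12 = 29; finish 29 days.
Change in finish: 29 − 25 = +4 days.

4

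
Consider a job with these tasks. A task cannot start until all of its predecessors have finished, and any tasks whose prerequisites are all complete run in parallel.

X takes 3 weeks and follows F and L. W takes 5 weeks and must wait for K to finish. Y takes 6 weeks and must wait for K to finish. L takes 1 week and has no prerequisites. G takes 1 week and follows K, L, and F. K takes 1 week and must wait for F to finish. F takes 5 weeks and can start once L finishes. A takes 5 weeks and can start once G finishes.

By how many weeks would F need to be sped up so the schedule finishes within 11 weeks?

Current finish: 13 weeks; target: 11.
F is on every critical path, so each week cut from F cuts the finish by one (this holds down to a finish of 9).
Need 13 − 11 = 2 weeks off F → F becomes 3 weeks, finish becomes 11.

2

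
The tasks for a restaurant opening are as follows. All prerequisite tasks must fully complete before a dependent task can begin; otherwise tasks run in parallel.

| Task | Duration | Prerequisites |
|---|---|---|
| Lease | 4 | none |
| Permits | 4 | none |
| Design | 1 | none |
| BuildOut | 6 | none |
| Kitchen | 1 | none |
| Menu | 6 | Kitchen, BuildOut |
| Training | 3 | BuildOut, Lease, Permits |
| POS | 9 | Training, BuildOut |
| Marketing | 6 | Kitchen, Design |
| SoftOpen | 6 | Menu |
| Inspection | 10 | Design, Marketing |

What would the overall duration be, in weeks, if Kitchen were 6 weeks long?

22

Critical path before the change: BuildOut→Menu→SoftOpen = 6+6+6 = 18 giving 18 weeks.
Kitchen is off the critical path — its longest chain is 17 weeks, giving 1 of slack.
Now Kitchen→Marketing→Inspection = 6+6+10 = 22 is longest, so the finish becomes 22 weeks.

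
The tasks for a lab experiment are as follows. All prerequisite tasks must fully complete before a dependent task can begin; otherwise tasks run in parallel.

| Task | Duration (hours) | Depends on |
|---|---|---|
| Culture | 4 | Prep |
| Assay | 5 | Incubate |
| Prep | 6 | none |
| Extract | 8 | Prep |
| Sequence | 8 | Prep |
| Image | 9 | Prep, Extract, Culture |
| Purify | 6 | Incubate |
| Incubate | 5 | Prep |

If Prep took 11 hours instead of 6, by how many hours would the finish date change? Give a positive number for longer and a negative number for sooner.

The binding path is Prep→Extract→Image = 6+8+9 = 23; finish at 23 hours.
Prep is on the critical path; changing it to 11 makes that path 28 hours.
No other chain overtakes it, so the finish is 28 hours.
Change in finish: 28 − 23 = +5 hours.

5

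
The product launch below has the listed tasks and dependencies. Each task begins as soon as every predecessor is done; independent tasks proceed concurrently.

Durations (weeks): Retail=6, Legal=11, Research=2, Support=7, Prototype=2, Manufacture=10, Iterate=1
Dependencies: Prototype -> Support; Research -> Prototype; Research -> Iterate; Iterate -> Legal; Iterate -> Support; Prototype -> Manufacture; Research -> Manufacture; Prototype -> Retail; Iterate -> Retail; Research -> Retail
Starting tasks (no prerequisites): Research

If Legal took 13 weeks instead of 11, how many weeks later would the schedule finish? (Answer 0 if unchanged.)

2

As given, the longest chain is Research→Iterate→Legal = 2+1+11 = 14, so the finish is 14 weeks.
Legal lies on that path, so at 13 weeks the path becomes 16 weeks.
The critical path is still Research→Iterate→Legal; finish is now 16 weeks.
Change in finish: 16 − 14 = +2 weeks.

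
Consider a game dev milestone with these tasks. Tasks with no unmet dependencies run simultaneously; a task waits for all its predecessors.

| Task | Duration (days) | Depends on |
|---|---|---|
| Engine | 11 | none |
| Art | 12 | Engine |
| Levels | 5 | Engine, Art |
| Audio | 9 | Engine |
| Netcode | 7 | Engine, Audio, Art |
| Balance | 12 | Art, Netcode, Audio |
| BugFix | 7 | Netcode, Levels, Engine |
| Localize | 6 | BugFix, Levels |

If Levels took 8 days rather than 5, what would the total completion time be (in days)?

44

Critical path before the change: Engine→Art→Netcode→BugFix→Localize = 11+12+7+7+6 = 43 giving 43 days.
The longest path through Levels is only 41 days, so Levels has float 2.
Now Engine→Art→Levels→BugFix→Localize = 11+12+8+7+6 = 44 is longest, so the finish becomes 44 days.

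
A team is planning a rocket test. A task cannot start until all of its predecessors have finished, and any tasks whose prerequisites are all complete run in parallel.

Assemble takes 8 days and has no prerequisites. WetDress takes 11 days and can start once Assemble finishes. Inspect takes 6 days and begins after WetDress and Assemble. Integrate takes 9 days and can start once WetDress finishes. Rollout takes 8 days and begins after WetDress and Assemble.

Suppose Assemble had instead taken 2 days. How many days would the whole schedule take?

22

Actual critical path: Assemble→WetDress→Integrate = 8+11+9 = 28 ⇒ 28 days.
Assemble is on the critical path; changing it to 2 makes that path 22 days.
That remains the longest chain; total 22 days.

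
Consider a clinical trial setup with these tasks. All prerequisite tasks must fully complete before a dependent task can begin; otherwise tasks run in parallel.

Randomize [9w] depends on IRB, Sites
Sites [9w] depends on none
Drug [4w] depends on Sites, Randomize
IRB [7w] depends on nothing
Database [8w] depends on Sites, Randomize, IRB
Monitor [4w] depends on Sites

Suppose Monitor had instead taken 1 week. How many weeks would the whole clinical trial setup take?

As given, the longest chain is Sites→Randomize→Database = 9+9+8 = 26, so the finish is 26 weeks.
Monitor has 13 weeks of float (longest path through it is 13).
That remains the longest chain; total 26 weeks.

26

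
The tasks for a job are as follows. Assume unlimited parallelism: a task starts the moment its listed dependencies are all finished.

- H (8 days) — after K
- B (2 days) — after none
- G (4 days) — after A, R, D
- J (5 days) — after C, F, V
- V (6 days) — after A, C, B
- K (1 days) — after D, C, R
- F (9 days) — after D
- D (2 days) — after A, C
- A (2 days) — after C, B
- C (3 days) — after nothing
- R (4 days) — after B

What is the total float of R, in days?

Critical path: C→A→D→F→J = 3+2+2+9+5 = 21, so the finish is 21 days.
Longest path through R: 15 days (earliest finish 6, latest finish 12).
Float = 21 − 15 = 6.

6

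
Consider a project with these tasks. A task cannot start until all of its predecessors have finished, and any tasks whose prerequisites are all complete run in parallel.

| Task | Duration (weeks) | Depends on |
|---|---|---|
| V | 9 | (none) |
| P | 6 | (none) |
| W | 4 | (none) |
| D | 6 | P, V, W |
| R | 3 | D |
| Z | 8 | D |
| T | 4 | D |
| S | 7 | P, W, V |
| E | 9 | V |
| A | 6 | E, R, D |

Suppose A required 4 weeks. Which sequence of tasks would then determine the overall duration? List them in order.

V, D, Z

Critical path before the change: V→D→R→A = 9+6+3+6 = 24 giving 24 weeks.
A is on the critical path; changing it to 4 makes that path 22 weeks.
Now V→D→Z = 9+6+8 = 23 is longest, so the finish becomes 23 weeks.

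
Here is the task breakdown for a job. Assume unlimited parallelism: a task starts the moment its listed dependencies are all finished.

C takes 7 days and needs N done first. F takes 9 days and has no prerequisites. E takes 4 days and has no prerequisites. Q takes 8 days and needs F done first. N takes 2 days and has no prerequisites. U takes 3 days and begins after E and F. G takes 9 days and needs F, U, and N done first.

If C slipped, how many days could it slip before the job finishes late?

The longest chain is F→U→G = 9+3+9 = 21; overall finish 21 days.
Longest path through C: 9 days (earliest finish 9, latest finish 21).
Float = 21 − 9 = 12.

12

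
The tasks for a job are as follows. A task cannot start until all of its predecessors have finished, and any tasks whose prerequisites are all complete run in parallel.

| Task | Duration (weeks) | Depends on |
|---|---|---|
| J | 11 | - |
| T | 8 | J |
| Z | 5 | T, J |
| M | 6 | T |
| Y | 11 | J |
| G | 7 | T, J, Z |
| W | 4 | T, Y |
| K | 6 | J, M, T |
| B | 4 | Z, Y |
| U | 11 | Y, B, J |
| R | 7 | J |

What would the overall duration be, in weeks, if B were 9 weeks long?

44

The binding path is J→T→Z→B→U = 11+8+5+4+11 = 39; finish at 39 weeks.
B is on the critical path; changing it to 9 makes that path 44 weeks.
The critical path is still J→T→Z→B→U; finish is now 44 weeks.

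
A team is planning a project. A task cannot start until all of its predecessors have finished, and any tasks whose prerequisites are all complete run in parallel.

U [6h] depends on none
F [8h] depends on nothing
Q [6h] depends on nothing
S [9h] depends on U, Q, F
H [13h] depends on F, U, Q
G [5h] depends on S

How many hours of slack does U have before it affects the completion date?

The longest chain is F→S→G = 8+9+5 = 22; overall finish 22 hours.
U finishes as early as 6 and must finish by 8.
Slack of U = 2 − 0 = 2 hours.

2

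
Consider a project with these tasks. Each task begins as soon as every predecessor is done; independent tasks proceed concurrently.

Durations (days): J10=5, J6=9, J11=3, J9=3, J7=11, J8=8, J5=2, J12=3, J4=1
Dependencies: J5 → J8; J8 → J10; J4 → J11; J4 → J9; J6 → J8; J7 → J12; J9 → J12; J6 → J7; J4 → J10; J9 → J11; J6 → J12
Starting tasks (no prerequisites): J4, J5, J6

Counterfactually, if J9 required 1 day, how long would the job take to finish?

23

The binding path is J6→J7→J12 = 9+11+3 = 23; finish at 23 days.
The longest path through J9 is only 7 days, so J9 has float 16.
The critical path is still J6→J7→J12; finish is now 23 days.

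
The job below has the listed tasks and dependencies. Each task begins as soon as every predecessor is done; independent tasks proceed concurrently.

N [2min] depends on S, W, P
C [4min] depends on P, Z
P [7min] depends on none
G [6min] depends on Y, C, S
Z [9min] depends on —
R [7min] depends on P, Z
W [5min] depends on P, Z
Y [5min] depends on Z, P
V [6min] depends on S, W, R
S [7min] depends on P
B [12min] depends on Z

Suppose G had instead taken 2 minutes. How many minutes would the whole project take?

22

Actual critical path: Z→R→V = 9+7+6 = 22 ⇒ 22 minutes.
G has 2 minutes of float (longest path through it is 20).
The critical path is still Z→R→V; finish is now 22 minutes.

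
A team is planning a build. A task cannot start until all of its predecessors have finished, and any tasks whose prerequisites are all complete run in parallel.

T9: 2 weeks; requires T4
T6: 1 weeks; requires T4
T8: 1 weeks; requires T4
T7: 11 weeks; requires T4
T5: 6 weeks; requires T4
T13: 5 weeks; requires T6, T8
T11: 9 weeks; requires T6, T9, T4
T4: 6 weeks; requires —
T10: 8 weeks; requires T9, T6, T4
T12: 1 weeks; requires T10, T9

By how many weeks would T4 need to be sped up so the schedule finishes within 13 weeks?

Current finish: 17 weeks; target: 13.
T4 is on every critical path, so each week cut from T4 cuts the finish by one (this holds down to a finish of 12).
Need 17 − 13 = 4 weeks off T4 → T4 becomes 2 weeks, finish becomes 13.

4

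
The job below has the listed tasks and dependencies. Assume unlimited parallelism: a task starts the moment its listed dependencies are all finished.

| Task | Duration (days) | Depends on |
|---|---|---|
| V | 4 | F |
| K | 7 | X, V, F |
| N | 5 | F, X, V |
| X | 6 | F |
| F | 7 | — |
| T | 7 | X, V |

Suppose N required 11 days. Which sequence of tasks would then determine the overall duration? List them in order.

Actual critical path: F→X→K = 7+6+7 = 20 ⇒ 20 days.
The longest path through N is only 18 days, so N has float 2.
The binding chain switches to F→X→N = 7+6+11 = 24; finish 24 days.

F, X, N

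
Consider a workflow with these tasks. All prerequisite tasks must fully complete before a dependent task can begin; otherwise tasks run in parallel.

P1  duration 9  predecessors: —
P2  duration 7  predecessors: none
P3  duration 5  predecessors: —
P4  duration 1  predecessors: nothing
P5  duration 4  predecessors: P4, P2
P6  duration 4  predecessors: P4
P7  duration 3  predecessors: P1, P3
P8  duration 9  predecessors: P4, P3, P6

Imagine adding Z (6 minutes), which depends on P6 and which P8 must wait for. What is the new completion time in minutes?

Originally the job takes 14 minutes.
With Z inserted, P8 now waits for max(P4, P3, P6, Z).
New critical path: P4→P6→Z→P8 = 1+4+6+9 = 20 ⇒ 20 minutes.

20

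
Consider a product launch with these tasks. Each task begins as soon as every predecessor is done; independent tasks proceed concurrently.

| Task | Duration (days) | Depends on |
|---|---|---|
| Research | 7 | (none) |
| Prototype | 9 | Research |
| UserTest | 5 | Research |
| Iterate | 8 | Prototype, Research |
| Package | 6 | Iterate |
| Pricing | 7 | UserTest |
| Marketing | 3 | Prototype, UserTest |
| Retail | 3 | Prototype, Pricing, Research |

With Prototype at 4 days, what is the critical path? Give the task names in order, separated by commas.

Critical path before the change: Research→Prototype→Iterate→Package = 7+9+8+6 = 30 giving 30 days.
Prototype lies on that path, so at 4 days the path becomes 25 days.
That remains the longest chain; total 25 days.

Research, Prototype, Iterate, Package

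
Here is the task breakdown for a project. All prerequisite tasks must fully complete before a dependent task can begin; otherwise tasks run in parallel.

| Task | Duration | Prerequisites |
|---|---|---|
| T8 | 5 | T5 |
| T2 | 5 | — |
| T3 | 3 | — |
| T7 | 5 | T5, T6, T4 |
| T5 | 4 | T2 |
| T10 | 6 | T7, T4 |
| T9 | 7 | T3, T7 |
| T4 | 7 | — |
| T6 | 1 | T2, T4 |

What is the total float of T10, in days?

1

Critical path: T2→T5→T7→T9 = 5+4+5+7 = 21, so the finish is 21 days.
T10 finishes as early as 20 and must finish by 21.
Slack of T10 = 15 − 14 = 1 day.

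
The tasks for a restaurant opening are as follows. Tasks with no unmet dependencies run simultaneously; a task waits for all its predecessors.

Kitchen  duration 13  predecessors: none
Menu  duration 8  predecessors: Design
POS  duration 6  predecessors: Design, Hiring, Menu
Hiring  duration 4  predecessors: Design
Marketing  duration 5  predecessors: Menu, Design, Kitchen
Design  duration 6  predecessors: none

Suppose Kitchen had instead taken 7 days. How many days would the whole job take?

20

Critical path before the change: Design→Menu→POS = 6+8+6 = 20 giving 20 days.
Kitchen has 2 days of float (longest path through it is 18).
That remains the longest chain; total 20 days.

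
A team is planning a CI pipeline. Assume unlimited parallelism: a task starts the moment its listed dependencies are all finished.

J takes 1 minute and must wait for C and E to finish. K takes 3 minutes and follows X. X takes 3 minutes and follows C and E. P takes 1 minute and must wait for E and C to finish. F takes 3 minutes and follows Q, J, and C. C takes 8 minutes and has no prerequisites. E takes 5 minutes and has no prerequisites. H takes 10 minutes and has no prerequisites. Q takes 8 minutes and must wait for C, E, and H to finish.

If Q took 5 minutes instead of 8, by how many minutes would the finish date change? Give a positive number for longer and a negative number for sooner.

Baseline: H→Q→F = 10+8+3 = 21 → 21 minutes.
Q lies on that path, so at 5 minutes the path becomes 18 minutes.
The critical path is still H→Q→F; finish is now 18 minutes.
Change in finish: 18 − 21 = -3 minutes.

-3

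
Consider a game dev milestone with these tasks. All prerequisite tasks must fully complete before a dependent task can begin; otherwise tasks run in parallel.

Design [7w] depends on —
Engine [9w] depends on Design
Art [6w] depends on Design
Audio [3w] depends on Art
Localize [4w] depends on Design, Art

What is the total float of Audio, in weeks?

1

Critical path: Design→Art→Localize = 7+6+4 = 17, so the finish is 17 weeks.
Longest path through Audio: 16 weeks (earliest finish 16, latest finish 17).
Slack of Audio = 14 − 13 = 1 week.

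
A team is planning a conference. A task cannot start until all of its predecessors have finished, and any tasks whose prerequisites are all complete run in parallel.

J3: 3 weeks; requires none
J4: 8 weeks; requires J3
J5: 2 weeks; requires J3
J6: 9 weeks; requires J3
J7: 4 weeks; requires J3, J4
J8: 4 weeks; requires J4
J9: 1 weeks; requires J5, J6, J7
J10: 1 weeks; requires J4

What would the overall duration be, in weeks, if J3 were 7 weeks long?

Critical path before the change: J3→J4→J7→J9 = 3+8+4+1 = 16 giving 16 weeks.
J3 is on the critical path; changing it to 7 makes that path 20 weeks.
No other chain overtakes it, so the finish is 20 weeks.

20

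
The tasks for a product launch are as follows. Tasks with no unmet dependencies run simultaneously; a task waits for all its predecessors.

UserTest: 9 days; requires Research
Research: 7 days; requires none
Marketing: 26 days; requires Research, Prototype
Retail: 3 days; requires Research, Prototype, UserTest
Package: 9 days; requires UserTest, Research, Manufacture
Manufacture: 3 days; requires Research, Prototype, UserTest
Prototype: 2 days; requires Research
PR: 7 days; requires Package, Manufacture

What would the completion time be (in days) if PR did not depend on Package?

35

Original critical path: Research→Prototype→Marketing = 7+2+26 = 35 ⇒ 35 days.
Without Package→PR, PR's earliest start moves from 28 to 19.
After: Research→Prototype→Marketing = 7+2+26 = 35 → 35 days.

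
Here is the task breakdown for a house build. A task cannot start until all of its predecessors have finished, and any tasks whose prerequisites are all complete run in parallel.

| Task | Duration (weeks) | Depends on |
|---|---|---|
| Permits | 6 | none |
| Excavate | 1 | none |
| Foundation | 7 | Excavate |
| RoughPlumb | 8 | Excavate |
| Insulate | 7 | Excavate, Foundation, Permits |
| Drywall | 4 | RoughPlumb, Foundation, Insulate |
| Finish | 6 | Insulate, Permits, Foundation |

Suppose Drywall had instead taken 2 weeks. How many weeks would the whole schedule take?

Baseline: Excavate→Foundation→Insulate→Finish = 1+7+7+6 = 21 → 21 weeks.
Drywall is off the critical path — its longest chain is 19 weeks, giving 2 of slack.
That remains the longest chain; total 21 weeks.

21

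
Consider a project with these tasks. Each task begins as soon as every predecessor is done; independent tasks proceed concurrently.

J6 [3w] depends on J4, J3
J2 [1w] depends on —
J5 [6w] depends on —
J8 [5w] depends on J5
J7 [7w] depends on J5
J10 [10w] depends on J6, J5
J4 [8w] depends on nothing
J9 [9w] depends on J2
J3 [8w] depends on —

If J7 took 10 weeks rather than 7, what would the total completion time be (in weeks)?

21

Actual critical path: J3→J6→J10 = 8+3+10 = 21 ⇒ 21 weeks.
J7 has 8 weeks of float (longest path through it is 13).
That remains the longest chain; total 21 weeks.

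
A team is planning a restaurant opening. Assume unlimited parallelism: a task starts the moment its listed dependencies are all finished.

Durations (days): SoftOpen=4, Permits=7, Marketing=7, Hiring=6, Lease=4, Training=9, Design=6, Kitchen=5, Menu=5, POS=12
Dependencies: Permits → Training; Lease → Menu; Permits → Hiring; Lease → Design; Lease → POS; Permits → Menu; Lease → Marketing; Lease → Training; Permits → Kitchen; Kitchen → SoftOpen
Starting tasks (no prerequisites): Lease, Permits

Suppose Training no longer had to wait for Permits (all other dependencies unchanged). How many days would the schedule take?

Original critical path: Lease→POS = 4+12 = 16 ⇒ 16 days.
Without Permits→Training, Training's earliest start moves from 7 to 4.
The longest chain is now Lease→POS = 4+12 = 16, so the schedule takes 16 days.

16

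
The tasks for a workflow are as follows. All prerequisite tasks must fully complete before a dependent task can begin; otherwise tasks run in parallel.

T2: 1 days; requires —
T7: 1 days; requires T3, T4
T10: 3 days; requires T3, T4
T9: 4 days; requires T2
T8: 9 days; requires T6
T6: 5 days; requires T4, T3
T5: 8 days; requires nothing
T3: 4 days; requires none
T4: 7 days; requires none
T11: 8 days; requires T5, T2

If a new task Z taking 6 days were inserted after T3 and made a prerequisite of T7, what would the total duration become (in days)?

Originally the project takes 21 days.
With Z inserted, T7 now waits for max(T3, T4, Z).
New critical path: T4→T6→T8 = 7+5+9 = 21 ⇒ 21 days.

21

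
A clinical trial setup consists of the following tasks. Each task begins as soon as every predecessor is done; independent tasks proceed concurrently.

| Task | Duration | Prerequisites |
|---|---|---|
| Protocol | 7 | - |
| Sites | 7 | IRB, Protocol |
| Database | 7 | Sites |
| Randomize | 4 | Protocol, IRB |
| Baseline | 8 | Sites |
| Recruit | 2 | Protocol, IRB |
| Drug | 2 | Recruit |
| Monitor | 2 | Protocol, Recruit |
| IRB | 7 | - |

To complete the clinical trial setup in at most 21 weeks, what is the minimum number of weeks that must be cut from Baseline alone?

1

Current finish: 22 weeks; target: 21.
Baseline is on every critical path, so each week cut from Baseline cuts the finish by one (this holds down to a finish of 21).
Need 22 − 21 = 1 week off Baseline → Baseline becomes 7 weeks, finish becomes 21.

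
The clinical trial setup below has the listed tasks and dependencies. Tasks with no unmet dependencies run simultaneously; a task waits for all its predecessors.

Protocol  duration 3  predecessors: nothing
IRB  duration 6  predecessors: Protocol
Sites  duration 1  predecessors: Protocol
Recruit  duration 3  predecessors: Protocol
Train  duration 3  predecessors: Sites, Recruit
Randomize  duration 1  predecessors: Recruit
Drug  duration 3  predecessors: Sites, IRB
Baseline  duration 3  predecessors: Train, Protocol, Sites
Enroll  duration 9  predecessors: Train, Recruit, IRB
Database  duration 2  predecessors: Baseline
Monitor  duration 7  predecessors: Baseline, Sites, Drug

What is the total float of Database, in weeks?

5

Protocol→IRB→Drug→Monitor = 3+6+3+7 = 19 sets the makespan at 19 weeks.
The longest chain containing Database totals 14 weeks.
Float = 19 − 14 = 5.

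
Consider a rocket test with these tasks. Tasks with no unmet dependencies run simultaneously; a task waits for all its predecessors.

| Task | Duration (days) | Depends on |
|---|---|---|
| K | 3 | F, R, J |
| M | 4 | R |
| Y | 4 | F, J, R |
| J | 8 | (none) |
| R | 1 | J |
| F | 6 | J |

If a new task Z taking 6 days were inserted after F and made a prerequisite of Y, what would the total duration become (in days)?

Originally the project takes 18 days.
With Z inserted, Y now waits for max(F, J, R, Z).
New critical path: J→F→Z→Y = 8+6+6+4 = 24 ⇒ 24 days.

24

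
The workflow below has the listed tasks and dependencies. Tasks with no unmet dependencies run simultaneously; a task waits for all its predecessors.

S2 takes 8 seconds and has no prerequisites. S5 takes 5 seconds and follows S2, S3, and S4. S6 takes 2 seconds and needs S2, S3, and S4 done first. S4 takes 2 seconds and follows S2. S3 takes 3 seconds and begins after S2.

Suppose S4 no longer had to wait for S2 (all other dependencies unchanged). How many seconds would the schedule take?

16

With the dependency in place, S2→S3→S5 = 8+3+5 = 16 sets the finish at 16 seconds.
Without S2→S4, S4's earliest start moves from 8 to 0.
The longest chain is now S2→S3→S5 = 8+3+5 = 16, so the schedule takes 16 seconds.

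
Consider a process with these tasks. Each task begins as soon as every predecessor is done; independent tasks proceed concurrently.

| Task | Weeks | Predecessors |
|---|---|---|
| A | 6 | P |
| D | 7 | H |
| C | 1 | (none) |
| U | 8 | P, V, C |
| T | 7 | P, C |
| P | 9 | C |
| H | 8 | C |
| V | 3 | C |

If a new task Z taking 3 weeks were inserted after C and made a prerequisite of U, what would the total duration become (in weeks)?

18

Originally the process takes 18 weeks.
With Z inserted, U now waits for max(P, V, C, Z).
New critical path: C→P→U = 1+9+8 = 18 ⇒ 18 weeks.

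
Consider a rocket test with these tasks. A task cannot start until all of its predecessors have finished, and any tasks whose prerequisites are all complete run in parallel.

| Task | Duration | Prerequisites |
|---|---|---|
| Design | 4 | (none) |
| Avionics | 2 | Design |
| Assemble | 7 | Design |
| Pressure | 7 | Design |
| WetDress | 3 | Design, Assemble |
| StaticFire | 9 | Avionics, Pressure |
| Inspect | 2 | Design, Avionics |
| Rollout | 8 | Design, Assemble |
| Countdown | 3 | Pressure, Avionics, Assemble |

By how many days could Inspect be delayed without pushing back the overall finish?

Critical path: Design→Pressure→StaticFire = 4+7+9 = 20, so the finish is 20 days.
The longest chain containing Inspect totals 8 days.
Float = 20 − 8 = 12.

12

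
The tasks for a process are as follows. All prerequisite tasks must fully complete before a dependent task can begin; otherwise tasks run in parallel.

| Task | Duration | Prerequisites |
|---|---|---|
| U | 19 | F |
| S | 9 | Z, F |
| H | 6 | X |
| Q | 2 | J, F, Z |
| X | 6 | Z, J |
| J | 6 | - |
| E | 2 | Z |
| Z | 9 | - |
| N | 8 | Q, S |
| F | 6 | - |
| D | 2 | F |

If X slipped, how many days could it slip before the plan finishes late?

5

The longest chain is Z→S→N = 9+9+8 = 26; overall finish 26 days.
X finishes as early as 15 and must finish by 20.
So X can slip 20 − 15 = 5 days.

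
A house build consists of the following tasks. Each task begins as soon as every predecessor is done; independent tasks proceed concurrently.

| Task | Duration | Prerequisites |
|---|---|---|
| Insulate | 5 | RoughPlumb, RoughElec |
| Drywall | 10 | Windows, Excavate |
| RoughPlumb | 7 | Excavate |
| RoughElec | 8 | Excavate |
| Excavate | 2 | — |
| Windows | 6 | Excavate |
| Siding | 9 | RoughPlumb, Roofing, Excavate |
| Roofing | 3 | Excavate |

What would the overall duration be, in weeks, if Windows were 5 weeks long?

The binding path is Excavate→Windows→Drywall = 2+6+10 = 18; finish at 18 weeks.
Windows lies on that path, so at 5 weeks the path becomes 17 weeks.
Now Excavate→RoughPlumb→Siding = 2+7+9 = 18 is longest, so the finish becomes 18 weeks.

18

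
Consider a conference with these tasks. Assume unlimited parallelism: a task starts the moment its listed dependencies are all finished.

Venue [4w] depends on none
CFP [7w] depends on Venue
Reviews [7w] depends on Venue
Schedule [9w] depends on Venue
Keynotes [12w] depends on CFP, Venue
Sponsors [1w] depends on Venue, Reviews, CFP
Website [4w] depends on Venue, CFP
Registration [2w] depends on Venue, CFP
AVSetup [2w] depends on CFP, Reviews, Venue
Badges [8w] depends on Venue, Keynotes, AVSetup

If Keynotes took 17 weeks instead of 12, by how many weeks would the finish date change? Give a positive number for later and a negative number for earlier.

Actual critical path: Venue→CFP→Keynotes→Badges = 4+7+12+8 = 31 ⇒ 31 weeks.
Keynotes is on the critical path; changing it to 17 makes that path 36 weeks.
That remains the longest chain; total 36 weeks.
Change in finish: 36 − 31 = +5 weeks.

5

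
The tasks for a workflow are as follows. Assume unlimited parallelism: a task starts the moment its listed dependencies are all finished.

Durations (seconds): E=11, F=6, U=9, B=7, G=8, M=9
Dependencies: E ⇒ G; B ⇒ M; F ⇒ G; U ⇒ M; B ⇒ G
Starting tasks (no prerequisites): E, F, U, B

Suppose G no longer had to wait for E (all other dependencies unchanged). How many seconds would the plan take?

Original critical path: E→G = 11+8 = 19 ⇒ 19 seconds.
Without E→G, G's earliest start moves from 11 to 7.
New critical path: U→M = 9+9 = 18 ⇒ 18 seconds.

18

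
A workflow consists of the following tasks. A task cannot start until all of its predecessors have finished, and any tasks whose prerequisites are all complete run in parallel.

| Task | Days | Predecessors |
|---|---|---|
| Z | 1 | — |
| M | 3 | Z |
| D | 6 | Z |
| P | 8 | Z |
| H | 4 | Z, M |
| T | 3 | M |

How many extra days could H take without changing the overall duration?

1

Critical path: Z→P = 1+8 = 9, so the finish is 9 days.
H finishes as early as 8 and must finish by 9.
So H can slip 9 − 8 = 1 day.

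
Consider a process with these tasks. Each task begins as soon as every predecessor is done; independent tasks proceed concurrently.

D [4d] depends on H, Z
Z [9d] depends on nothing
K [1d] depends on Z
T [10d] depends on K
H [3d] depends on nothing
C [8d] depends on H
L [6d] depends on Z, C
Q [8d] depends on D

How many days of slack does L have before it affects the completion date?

Z→D→Q = 9+4+8 = 21 sets the makespan at 21 days.
The longest chain containing L totals 17 days.
Float = 21 − 17 = 4.

4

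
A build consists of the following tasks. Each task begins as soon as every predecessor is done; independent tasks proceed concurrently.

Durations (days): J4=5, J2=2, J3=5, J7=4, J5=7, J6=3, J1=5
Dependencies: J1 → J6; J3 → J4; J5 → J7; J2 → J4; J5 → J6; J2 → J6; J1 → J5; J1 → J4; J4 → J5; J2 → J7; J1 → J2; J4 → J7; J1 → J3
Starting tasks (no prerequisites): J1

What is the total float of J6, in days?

1

Critical path: J1→J3→J4→J5→J7 = 5+5+5+7+4 = 26, so the finish is 26 days.
J6 finishes as early as 25 and must finish by 26.
Float = 26 − 25 = 1.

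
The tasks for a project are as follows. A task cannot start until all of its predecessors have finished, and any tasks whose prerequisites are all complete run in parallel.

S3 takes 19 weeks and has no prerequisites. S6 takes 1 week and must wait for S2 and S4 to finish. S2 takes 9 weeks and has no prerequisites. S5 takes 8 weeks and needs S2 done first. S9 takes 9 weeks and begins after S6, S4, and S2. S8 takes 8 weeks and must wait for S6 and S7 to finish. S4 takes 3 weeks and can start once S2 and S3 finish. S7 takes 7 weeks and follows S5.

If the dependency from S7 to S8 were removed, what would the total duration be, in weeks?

Original critical path: S2→S5→S7→S8 = 9+8+7+8 = 32 ⇒ 32 weeks.
Without S7→S8, S8's earliest start moves from 24 to 23.
New critical path: S3→S4→S6→S9 = 19+3+1+9 = 32 ⇒ 32 weeks.

32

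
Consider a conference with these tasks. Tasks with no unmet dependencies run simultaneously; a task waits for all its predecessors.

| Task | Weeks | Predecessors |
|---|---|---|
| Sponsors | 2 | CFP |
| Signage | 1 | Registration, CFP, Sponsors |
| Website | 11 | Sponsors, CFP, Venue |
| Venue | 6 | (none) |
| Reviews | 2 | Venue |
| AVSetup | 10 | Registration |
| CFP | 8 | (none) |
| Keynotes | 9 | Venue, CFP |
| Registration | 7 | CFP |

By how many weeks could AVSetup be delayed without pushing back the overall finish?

0

CFP→Registration→AVSetup = 8+7+10 = 25 sets the makespan at 25 weeks.
AVSetup finishes as early as 25 and must finish by 25.
Float = 25 − 25 = 0.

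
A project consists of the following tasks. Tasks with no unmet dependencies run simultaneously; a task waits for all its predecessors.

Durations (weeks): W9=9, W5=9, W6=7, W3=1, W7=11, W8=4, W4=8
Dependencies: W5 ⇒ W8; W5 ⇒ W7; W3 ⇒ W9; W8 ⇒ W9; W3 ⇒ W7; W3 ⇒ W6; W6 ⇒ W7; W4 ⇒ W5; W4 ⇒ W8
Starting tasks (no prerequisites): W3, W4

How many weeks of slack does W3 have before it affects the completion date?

The longest chain is W4→W5→W8→W9 = 8+9+4+9 = 30; overall finish 30 weeks.
Longest path through W3: 19 weeks (earliest finish 1, latest finish 12).
Slack of W3 = 11 − 0 = 11 weeks.

11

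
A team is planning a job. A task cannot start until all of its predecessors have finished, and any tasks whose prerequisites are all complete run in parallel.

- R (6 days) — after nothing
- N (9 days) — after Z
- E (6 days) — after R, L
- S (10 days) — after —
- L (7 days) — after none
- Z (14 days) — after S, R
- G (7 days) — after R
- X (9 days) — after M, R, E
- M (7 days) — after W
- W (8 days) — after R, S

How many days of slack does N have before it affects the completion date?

Critical path: S→W→M→X = 10+8+7+9 = 34, so the finish is 34 days.
Longest path through N: 33 days (earliest finish 33, latest finish 34).
So N can slip 34 − 33 = 1 day.

1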